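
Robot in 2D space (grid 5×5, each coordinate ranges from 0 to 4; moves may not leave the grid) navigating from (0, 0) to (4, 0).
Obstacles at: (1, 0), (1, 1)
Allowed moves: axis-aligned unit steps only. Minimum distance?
8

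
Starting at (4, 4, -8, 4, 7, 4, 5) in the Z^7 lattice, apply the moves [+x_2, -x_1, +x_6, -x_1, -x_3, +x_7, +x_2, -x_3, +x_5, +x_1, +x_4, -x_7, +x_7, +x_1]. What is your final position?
(4, 6, -10, 5, 8, 5, 6)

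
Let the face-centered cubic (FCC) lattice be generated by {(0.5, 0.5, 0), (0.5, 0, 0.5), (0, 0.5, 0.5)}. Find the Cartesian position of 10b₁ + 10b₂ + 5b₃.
(10, 7.5, 7.5)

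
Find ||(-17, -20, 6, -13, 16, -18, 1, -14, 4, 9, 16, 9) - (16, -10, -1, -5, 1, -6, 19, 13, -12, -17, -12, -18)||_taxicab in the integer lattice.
227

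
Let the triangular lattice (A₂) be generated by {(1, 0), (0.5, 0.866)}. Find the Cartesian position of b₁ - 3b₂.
(-0.5, -2.598)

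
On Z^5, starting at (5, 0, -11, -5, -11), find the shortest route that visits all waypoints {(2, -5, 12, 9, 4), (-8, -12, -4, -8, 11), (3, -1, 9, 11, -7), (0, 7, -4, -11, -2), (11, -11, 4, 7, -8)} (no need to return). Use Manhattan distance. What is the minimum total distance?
183
(one optimal route: (5, 0, -11, -5, -11) → (0, 7, -4, -11, -2) → (-8, -12, -4, -8, 11) → (2, -5, 12, 9, 4) → (3, -1, 9, 11, -7) → (11, -11, 4, 7, -8))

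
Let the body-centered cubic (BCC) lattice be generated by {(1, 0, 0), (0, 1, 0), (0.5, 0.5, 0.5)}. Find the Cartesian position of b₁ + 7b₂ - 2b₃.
(0, 6, -1)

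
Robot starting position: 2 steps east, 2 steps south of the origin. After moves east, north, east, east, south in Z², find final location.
(5, -2)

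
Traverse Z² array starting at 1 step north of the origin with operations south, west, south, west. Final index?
(-2, -1)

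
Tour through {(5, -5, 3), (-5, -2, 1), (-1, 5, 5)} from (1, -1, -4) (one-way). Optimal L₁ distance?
45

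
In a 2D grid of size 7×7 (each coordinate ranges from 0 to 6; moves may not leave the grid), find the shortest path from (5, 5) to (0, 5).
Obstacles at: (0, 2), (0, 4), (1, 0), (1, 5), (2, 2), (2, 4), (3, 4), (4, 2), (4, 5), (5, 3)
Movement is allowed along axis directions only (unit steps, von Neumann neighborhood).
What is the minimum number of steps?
7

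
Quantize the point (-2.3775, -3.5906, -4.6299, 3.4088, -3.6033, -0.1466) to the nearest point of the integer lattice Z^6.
(-2, -4, -5, 3, -4, 0)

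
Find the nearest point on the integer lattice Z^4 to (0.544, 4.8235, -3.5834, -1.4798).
(1, 5, -4, -1)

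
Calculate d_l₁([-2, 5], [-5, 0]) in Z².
8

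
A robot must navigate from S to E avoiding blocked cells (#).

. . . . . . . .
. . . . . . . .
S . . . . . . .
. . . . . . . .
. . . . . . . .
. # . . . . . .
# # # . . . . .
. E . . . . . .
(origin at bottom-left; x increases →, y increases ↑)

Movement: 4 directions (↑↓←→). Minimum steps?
10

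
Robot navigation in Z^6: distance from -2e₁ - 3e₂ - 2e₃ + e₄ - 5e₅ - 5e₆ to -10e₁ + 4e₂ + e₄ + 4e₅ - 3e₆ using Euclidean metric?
14.2127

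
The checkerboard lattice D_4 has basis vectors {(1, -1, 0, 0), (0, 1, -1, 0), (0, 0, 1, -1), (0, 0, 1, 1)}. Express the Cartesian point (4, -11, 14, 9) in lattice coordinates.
4b₁ - 7b₂ - b₃ + 8b₄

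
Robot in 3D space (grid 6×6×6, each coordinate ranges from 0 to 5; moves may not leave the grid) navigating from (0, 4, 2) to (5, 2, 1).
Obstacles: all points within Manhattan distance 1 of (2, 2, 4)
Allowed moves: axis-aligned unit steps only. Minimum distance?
8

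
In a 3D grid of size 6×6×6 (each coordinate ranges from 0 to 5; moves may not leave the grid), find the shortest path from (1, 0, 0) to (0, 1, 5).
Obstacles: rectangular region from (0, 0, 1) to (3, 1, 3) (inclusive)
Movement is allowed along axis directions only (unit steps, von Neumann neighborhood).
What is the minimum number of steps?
9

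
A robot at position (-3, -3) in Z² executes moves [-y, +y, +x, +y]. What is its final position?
(-2, -2)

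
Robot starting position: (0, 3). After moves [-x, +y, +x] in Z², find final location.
(0, 4)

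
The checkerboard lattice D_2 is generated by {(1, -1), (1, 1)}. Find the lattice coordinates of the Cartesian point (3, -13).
8b₁ - 5b₂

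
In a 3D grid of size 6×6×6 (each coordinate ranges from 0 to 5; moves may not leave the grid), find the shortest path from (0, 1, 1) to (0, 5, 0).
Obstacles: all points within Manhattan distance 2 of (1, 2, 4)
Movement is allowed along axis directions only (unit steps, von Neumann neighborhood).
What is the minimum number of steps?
5
(one shortest path: (0, 1, 1) → (0, 2, 1) → (0, 3, 1) → (0, 4, 1) → (0, 5, 1) → (0, 5, 0))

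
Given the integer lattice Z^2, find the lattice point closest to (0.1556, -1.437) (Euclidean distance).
(0, -1)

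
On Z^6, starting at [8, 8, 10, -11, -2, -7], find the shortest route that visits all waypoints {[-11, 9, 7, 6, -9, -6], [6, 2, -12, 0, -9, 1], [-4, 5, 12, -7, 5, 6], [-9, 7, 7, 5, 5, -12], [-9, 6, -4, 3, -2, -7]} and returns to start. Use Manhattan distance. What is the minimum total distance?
236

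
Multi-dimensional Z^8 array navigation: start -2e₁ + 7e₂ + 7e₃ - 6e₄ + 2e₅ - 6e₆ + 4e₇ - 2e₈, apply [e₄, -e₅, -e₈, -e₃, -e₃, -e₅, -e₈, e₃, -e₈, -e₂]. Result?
(-2, 6, 6, -5, 0, -6, 4, -5)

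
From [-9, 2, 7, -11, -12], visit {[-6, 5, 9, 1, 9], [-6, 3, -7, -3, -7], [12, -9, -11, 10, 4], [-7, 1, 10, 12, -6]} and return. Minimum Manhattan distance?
222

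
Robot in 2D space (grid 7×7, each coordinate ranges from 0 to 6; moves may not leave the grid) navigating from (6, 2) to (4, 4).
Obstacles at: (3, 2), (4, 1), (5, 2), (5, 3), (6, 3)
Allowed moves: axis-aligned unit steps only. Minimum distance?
12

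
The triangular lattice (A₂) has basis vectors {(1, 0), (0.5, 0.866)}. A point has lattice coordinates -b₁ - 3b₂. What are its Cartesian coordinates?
(-2.5, -2.598)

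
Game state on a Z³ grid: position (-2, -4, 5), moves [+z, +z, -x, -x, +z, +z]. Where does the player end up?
(-4, -4, 9)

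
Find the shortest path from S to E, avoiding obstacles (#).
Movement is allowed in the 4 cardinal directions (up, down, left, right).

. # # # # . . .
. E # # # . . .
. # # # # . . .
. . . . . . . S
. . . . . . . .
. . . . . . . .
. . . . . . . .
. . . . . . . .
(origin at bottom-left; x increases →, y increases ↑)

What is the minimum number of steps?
10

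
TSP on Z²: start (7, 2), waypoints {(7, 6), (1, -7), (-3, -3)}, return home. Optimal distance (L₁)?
46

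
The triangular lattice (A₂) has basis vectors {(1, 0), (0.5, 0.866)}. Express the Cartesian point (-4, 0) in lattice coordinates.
-4b₁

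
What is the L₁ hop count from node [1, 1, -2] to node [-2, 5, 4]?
13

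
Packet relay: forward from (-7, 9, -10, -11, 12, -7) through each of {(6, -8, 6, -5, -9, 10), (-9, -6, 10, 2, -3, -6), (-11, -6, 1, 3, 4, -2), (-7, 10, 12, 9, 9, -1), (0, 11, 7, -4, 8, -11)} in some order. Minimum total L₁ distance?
194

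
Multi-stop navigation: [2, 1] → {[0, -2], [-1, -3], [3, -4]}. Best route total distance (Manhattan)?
12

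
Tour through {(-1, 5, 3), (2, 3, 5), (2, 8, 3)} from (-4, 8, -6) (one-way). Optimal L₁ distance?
28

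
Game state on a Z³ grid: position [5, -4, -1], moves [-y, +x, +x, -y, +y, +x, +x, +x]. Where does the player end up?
(10, -5, -1)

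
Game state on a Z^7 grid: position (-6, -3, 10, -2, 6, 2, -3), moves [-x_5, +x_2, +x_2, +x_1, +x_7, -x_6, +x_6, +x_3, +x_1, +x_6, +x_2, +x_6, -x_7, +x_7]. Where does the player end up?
(-4, 0, 11, -2, 5, 4, -2)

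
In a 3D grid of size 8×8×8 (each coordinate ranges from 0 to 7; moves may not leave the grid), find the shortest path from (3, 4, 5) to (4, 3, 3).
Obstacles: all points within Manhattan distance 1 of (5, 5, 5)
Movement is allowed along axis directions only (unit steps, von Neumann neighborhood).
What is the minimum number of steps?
4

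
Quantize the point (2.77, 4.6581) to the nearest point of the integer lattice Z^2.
(3, 5)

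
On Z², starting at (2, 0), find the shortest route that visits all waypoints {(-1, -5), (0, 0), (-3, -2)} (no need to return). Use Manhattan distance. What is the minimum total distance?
12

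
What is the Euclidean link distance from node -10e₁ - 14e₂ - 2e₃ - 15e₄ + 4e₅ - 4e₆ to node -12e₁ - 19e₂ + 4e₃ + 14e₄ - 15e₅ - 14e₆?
36.973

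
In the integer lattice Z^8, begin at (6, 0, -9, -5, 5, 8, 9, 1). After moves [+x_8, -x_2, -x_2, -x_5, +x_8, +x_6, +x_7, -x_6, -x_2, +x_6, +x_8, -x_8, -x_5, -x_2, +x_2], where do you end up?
(6, -3, -9, -5, 3, 9, 10, 3)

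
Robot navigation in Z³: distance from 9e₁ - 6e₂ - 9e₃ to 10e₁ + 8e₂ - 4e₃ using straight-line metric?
14.8997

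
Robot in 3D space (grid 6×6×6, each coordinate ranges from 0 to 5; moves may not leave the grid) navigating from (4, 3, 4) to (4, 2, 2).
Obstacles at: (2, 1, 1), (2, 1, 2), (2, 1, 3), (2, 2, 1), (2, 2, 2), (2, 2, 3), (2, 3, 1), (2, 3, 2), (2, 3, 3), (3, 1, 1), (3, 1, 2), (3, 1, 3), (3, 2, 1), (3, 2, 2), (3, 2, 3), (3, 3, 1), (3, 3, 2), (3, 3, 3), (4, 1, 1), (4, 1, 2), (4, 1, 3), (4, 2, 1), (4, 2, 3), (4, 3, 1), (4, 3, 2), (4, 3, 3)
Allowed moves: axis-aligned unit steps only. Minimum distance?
5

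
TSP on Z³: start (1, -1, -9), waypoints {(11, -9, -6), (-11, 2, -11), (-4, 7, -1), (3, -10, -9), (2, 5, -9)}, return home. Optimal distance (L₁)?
104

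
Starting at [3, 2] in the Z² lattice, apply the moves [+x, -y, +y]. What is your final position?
(4, 2)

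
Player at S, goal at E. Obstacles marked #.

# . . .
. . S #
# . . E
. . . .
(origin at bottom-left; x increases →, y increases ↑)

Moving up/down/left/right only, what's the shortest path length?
2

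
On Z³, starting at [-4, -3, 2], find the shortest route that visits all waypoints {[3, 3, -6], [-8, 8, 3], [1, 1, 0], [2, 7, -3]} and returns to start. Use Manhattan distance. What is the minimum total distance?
62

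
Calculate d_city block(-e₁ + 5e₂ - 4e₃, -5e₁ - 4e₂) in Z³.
17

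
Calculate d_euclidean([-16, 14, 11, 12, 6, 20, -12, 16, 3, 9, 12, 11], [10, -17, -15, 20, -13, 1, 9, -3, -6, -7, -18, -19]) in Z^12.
77.7046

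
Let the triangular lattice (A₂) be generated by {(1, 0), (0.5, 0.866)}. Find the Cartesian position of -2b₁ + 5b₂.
(0.5, 4.33)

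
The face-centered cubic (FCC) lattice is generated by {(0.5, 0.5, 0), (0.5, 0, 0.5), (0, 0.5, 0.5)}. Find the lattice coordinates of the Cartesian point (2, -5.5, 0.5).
-4b₁ + 8b₂ - 7b₃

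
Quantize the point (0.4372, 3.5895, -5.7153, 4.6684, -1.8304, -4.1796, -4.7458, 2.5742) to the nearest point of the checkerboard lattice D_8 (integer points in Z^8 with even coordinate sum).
(1, 4, -6, 5, -2, -4, -5, 3)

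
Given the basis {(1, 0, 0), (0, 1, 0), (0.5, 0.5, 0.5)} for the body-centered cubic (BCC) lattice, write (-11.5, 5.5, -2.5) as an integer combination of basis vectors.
-9b₁ + 8b₂ - 5b₃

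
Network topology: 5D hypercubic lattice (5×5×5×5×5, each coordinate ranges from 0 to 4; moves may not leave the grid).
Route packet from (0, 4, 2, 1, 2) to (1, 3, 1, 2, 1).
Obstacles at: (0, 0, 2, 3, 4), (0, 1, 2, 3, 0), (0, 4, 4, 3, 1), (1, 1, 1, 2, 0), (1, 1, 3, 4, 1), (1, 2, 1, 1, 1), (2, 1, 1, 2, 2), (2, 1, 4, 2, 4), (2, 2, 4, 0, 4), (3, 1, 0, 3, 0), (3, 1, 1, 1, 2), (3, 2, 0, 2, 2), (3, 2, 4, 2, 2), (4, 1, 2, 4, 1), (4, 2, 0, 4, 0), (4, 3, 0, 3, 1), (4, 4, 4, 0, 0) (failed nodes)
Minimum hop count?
5
(one shortest path: (0, 4, 2, 1, 2) → (1, 4, 2, 1, 2) → (1, 3, 2, 1, 2) → (1, 3, 1, 1, 2) → (1, 3, 1, 2, 2) → (1, 3, 1, 2, 1))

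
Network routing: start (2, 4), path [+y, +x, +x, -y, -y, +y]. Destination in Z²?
(4, 4)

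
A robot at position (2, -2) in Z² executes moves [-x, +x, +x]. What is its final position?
(3, -2)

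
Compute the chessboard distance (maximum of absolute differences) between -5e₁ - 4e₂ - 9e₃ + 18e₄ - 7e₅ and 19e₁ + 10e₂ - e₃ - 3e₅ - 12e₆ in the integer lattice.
24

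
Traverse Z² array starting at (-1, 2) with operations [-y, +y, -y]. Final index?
(-1, 1)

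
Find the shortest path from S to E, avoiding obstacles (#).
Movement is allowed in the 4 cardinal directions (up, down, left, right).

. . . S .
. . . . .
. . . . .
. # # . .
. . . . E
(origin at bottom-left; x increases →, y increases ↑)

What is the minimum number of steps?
5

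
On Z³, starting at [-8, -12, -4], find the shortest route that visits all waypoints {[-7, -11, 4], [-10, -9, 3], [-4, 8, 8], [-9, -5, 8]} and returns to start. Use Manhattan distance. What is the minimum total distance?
76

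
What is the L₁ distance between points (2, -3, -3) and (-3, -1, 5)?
15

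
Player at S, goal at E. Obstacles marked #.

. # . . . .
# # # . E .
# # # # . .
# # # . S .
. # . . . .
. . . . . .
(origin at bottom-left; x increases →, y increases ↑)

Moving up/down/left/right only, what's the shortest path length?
2
(one shortest path: (4, 2) → (4, 3) → (4, 4))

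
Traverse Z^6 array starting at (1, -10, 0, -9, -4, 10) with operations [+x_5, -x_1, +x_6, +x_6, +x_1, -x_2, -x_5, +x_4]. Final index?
(1, -11, 0, -8, -4, 12)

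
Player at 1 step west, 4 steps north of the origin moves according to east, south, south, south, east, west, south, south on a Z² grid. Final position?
(0, -1)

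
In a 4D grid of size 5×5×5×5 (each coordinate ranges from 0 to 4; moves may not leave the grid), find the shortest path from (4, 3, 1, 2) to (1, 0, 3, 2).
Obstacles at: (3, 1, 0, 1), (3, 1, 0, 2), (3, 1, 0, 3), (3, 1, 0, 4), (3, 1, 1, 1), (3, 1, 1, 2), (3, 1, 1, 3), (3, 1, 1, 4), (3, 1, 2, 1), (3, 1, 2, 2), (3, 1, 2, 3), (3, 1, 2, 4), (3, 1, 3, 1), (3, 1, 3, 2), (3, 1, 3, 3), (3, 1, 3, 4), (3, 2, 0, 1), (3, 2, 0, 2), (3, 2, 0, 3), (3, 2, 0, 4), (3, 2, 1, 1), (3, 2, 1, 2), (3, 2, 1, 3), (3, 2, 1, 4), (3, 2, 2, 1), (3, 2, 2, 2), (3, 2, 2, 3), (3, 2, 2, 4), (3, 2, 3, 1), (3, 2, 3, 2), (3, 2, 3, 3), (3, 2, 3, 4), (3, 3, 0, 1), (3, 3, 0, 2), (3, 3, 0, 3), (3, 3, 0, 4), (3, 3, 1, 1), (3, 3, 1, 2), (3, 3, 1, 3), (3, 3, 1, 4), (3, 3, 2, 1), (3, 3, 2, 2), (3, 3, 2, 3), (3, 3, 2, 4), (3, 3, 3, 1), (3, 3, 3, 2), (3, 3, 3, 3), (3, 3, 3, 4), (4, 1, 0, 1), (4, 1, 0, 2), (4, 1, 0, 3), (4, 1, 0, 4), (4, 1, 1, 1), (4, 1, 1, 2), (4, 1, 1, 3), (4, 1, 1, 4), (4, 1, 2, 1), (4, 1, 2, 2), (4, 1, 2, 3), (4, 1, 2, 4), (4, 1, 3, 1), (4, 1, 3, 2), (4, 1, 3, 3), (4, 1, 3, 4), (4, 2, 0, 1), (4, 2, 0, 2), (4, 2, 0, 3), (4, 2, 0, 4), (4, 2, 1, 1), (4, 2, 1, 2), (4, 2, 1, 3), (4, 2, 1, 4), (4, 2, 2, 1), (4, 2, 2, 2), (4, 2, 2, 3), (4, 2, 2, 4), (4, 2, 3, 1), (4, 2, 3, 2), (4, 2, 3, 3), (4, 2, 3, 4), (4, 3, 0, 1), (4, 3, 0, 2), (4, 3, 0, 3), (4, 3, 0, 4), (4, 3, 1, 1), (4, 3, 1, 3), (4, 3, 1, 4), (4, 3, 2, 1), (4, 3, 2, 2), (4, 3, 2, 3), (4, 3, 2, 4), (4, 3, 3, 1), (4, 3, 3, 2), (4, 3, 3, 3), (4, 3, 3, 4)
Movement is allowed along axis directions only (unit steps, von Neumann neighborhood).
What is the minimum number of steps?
10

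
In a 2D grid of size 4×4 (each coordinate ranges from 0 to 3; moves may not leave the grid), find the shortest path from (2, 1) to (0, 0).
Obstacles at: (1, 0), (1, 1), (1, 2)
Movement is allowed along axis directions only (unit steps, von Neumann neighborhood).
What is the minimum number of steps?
7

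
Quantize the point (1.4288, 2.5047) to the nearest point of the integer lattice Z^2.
(1, 3)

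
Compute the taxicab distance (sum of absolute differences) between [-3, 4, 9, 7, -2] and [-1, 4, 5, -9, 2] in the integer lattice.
26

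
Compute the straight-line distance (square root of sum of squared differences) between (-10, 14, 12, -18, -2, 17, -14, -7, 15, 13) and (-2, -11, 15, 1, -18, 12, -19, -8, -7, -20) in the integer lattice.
54.2125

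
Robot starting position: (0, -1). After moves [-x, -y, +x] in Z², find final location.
(0, -2)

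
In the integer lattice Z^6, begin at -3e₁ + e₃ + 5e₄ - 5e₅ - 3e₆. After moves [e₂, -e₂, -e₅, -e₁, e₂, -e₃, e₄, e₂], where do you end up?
(-4, 2, 0, 6, -6, -3)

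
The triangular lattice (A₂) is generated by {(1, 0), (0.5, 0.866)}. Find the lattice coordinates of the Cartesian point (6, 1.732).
5b₁ + 2b₂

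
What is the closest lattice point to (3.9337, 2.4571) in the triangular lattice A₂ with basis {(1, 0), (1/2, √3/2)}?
(3.5, 2.598)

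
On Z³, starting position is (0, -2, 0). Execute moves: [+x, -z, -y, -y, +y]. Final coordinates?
(1, -3, -1)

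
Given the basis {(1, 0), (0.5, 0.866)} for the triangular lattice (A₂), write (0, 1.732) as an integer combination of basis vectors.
-b₁ + 2b₂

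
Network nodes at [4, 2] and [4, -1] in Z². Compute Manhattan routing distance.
3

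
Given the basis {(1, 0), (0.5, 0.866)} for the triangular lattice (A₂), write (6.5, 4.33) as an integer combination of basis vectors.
4b₁ + 5b₂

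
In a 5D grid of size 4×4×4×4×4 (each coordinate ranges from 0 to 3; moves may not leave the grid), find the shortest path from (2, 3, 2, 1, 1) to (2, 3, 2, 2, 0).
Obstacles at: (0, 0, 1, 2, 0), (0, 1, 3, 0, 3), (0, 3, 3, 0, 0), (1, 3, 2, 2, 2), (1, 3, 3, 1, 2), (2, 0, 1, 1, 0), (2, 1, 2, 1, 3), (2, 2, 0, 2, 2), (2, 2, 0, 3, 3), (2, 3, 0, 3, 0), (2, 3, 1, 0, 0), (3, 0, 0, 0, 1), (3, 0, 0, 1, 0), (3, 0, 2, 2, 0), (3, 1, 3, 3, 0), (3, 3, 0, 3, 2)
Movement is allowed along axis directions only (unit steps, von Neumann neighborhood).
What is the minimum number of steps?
2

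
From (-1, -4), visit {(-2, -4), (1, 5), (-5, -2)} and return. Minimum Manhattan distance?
30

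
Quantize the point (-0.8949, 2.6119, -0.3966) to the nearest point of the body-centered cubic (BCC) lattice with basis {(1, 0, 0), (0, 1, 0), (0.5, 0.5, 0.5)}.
(-0.5, 2.5, -0.5)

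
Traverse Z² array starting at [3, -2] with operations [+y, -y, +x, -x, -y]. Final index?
(3, -3)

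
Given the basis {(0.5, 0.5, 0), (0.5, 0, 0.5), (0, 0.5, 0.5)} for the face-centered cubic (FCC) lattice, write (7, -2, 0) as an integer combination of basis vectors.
5b₁ + 9b₂ - 9b₃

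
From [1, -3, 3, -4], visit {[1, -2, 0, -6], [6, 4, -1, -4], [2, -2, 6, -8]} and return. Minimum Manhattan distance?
48
(one optimal route: (1, -3, 3, -4) → (6, 4, -1, -4) → (1, -2, 0, -6) → (2, -2, 6, -8) → (1, -3, 3, -4))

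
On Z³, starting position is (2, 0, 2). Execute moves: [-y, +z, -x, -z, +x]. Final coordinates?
(2, -1, 2)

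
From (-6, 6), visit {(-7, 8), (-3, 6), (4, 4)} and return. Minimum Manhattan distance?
30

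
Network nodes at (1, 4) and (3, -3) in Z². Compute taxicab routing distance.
9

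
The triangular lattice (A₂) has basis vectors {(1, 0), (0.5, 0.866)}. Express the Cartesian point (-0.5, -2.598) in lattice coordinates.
b₁ - 3b₂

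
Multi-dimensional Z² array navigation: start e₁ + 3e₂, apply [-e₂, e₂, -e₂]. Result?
(1, 2)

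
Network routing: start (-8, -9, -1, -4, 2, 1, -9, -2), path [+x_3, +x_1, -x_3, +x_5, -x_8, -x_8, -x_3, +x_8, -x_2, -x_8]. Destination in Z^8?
(-7, -10, -2, -4, 3, 1, -9, -4)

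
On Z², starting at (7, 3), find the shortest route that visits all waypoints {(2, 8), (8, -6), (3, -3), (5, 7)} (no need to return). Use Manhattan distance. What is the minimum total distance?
30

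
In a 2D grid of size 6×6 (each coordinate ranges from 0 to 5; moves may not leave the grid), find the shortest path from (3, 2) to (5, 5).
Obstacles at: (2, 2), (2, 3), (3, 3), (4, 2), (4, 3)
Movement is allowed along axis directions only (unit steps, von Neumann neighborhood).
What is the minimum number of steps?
7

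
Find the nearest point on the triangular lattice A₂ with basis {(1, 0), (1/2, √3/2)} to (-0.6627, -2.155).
(-0.5, -2.598)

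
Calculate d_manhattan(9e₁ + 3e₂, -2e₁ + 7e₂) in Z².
15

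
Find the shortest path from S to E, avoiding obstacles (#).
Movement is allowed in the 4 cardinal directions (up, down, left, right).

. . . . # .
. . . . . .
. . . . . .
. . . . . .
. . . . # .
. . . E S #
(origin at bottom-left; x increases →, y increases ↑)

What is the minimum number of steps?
1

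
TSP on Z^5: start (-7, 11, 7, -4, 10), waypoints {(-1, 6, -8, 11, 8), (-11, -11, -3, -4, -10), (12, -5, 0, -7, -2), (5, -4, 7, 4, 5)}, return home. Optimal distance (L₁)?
216
(one optimal route: (-7, 11, 7, -4, 10) → (-1, 6, -8, 11, 8) → (5, -4, 7, 4, 5) → (12, -5, 0, -7, -2) → (-11, -11, -3, -4, -10) → (-7, 11, 7, -4, 10))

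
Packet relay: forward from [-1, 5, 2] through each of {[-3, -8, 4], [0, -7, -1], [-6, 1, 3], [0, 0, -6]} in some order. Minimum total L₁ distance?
44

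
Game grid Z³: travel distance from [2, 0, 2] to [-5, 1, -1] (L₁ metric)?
11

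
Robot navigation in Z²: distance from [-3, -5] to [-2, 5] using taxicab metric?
11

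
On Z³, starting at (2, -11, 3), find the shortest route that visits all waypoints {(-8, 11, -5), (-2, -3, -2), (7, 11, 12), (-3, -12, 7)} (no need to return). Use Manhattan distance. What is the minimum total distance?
84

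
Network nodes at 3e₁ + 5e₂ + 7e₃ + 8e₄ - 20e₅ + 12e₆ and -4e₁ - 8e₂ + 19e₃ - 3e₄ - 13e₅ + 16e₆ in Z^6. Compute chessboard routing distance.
13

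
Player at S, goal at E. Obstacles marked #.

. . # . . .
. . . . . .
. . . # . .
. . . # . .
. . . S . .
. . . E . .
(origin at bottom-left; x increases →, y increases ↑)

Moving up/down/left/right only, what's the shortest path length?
1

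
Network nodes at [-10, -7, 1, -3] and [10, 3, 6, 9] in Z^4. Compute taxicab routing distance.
47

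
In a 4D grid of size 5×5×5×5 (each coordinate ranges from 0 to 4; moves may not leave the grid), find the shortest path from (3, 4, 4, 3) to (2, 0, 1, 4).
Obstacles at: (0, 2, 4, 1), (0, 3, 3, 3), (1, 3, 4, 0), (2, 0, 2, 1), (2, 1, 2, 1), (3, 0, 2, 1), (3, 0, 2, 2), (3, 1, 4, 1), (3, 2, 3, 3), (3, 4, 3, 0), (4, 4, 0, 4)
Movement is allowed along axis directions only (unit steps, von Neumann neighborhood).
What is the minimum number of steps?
9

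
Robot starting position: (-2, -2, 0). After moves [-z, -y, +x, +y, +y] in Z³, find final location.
(-1, -1, -1)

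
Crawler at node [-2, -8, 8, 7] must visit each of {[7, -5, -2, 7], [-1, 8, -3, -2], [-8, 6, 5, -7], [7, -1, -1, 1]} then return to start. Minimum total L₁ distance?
114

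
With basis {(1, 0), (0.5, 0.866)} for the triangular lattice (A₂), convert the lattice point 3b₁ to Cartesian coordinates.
(3, 0)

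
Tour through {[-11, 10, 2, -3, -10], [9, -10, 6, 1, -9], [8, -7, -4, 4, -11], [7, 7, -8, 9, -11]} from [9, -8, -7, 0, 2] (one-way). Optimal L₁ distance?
114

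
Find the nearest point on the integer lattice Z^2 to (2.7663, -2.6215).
(3, -3)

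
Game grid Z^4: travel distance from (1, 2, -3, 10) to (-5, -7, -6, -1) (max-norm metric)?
11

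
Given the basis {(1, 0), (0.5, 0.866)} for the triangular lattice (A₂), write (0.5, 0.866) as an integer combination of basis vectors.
b₂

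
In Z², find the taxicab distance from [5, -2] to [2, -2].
3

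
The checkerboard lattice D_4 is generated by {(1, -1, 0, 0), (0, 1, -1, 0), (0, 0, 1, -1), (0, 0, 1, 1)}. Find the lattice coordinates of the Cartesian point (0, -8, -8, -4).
-8b₂ - 6b₃ - 10b₄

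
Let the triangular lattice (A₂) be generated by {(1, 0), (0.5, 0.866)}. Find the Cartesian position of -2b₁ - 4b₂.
(-4, -3.464)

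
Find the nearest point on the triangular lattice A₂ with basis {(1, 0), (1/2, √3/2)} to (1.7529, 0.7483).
(1.5, 0.866)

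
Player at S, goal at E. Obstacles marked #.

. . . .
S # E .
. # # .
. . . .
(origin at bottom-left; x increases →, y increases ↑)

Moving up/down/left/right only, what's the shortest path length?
4
(one shortest path: (0, 2) → (0, 3) → (1, 3) → (2, 3) → (2, 2))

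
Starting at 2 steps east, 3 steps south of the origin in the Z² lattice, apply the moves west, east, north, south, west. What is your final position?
(1, -3)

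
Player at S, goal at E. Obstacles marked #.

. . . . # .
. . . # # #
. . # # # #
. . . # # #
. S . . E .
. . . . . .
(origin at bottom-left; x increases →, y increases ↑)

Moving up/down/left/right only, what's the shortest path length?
3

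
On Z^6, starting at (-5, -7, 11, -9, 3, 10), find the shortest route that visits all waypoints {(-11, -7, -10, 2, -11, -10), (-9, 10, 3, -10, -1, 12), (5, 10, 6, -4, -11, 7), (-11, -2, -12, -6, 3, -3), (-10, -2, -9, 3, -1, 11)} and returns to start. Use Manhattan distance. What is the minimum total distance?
256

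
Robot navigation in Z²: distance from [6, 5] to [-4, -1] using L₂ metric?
11.6619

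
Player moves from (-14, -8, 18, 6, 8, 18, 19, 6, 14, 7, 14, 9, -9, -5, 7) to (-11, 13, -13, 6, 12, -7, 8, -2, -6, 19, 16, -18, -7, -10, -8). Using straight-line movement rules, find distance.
61.384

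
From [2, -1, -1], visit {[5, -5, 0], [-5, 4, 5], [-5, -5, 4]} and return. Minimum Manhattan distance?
50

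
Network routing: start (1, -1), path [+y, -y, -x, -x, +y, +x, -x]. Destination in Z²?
(-1, 0)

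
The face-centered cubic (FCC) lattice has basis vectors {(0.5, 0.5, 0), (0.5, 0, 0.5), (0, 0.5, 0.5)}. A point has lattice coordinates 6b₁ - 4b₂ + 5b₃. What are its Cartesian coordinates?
(1, 5.5, 0.5)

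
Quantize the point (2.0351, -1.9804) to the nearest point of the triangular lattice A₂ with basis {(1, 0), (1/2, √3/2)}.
(2, -1.732)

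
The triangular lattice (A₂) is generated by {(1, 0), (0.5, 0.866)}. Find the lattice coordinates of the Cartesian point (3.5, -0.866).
4b₁ - b₂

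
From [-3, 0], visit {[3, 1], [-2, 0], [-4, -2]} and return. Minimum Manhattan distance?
20
(one optimal route: (-3, 0) → (3, 1) → (-2, 0) → (-4, -2) → (-3, 0))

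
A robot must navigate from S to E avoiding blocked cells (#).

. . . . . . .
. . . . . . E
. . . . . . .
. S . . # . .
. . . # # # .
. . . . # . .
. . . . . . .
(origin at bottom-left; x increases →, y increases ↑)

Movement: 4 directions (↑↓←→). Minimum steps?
7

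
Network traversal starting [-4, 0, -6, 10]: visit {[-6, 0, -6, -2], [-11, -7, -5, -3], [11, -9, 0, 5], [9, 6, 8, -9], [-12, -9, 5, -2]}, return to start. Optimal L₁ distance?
162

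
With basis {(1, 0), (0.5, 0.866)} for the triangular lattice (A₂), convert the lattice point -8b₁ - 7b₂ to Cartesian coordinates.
(-11.5, -6.062)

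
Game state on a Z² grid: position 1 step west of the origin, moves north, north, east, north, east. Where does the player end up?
(1, 3)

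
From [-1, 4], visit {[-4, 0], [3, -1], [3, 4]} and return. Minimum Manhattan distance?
24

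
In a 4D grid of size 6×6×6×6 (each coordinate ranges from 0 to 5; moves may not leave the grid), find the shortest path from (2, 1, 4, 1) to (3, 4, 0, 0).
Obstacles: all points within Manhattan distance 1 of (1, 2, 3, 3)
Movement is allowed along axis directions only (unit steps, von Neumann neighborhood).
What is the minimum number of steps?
9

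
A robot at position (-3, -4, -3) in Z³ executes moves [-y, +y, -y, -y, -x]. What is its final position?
(-4, -6, -3)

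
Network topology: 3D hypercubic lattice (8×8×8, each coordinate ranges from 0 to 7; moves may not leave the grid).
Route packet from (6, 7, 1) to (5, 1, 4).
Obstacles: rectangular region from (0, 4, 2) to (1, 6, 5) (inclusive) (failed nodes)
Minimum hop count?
10
(one shortest path: (6, 7, 1) → (5, 7, 1) → (5, 6, 1) → (5, 5, 1) → (5, 4, 1) → (5, 3, 1) → (5, 2, 1) → (5, 1, 1) → (5, 1, 2) → (5, 1, 3) → (5, 1, 4))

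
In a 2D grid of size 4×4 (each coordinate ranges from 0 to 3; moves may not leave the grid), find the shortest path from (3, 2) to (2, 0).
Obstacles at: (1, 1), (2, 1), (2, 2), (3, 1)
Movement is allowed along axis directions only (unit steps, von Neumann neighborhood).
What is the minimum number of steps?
9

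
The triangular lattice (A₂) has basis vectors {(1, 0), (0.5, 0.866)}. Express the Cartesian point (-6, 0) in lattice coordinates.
-6b₁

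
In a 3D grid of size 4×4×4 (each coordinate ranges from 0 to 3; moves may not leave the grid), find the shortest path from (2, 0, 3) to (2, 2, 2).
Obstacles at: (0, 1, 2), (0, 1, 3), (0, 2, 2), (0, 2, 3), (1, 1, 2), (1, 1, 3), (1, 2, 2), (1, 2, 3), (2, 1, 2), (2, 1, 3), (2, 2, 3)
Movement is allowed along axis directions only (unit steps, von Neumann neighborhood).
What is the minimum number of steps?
5
(one shortest path: (2, 0, 3) → (3, 0, 3) → (3, 1, 3) → (3, 2, 3) → (3, 2, 2) → (2, 2, 2))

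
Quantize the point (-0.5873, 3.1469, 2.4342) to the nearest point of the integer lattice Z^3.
(-1, 3, 2)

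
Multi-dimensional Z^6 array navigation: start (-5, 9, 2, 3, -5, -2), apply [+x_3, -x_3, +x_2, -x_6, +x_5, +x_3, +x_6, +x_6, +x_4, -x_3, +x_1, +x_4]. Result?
(-4, 10, 2, 5, -4, -1)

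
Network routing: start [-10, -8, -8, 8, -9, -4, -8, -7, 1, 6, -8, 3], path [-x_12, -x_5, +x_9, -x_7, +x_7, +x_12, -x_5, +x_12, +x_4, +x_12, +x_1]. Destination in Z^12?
(-9, -8, -8, 9, -11, -4, -8, -7, 2, 6, -8, 5)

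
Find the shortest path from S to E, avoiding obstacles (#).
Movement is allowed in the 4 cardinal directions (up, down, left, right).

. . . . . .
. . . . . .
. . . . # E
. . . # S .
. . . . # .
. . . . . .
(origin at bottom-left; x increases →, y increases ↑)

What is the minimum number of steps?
2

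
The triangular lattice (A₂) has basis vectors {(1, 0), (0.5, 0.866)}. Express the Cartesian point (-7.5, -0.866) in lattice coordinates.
-7b₁ - b₂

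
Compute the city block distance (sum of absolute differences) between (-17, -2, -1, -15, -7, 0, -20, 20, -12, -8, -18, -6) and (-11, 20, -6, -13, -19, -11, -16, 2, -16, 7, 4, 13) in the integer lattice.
140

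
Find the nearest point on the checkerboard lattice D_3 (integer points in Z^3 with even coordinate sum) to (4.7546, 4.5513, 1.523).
(5, 5, 2)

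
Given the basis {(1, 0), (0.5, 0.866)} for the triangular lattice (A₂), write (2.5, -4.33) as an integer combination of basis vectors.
5b₁ - 5b₂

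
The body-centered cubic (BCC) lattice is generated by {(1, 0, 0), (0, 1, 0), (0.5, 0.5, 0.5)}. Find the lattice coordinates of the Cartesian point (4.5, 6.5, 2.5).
2b₁ + 4b₂ + 5b₃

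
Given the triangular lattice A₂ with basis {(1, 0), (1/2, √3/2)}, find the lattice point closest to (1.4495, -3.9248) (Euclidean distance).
(1.5, -4.33)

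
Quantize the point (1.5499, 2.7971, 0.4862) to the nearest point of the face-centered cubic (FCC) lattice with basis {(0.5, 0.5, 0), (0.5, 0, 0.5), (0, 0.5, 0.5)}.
(1.5, 3, 0.5)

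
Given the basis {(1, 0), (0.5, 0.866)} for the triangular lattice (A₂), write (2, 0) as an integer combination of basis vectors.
2b₁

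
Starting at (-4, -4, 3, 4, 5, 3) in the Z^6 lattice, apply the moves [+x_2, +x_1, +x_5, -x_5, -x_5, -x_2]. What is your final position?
(-3, -4, 3, 4, 4, 3)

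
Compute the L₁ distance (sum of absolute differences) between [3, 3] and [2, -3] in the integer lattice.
7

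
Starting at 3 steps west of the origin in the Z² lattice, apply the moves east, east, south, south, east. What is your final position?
(0, -2)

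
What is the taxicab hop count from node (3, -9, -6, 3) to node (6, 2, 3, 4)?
24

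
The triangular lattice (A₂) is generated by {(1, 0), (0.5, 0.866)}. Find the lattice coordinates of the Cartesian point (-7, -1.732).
-6b₁ - 2b₂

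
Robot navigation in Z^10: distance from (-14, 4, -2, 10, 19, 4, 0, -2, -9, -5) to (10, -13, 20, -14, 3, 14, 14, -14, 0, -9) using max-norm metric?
24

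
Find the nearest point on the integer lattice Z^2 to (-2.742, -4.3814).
(-3, -4)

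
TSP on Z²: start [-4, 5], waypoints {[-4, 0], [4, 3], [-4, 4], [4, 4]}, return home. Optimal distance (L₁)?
26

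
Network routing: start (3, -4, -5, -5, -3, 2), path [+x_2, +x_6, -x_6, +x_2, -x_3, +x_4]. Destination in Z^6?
(3, -2, -6, -4, -3, 2)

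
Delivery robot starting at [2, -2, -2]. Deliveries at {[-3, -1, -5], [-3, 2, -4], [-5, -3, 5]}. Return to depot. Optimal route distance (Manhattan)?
44
(one optimal route: (2, -2, -2) → (-3, -1, -5) → (-3, 2, -4) → (-5, -3, 5) → (2, -2, -2))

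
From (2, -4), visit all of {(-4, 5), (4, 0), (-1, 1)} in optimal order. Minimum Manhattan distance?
19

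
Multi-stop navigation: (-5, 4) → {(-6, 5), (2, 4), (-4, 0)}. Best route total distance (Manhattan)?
19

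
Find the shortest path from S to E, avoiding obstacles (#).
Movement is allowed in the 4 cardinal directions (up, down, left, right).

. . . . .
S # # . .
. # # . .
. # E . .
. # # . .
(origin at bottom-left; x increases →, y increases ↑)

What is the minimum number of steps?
8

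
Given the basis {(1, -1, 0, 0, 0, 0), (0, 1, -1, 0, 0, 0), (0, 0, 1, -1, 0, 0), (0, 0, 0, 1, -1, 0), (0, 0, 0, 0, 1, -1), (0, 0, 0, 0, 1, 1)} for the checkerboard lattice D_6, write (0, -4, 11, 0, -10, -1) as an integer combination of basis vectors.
-4b₂ + 7b₃ + 7b₄ - b₅ - 2b₆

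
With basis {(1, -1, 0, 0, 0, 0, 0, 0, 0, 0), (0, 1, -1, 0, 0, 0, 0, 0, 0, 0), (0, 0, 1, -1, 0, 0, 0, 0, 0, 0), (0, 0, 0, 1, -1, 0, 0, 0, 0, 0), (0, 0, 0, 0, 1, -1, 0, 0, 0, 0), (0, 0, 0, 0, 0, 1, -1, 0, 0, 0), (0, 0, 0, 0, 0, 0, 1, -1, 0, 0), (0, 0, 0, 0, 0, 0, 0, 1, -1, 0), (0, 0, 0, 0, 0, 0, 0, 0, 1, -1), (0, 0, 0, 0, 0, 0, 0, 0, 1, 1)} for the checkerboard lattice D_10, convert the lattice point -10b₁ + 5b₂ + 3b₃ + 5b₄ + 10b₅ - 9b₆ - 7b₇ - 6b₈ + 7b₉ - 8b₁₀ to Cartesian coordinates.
(-10, 15, -2, 2, 5, -19, 2, 1, 5, -15)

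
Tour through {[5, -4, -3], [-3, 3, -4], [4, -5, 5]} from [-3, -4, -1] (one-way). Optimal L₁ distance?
36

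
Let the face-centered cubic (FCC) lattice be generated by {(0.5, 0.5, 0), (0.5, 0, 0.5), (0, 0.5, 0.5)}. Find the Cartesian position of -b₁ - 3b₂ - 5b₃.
(-2, -3, -4)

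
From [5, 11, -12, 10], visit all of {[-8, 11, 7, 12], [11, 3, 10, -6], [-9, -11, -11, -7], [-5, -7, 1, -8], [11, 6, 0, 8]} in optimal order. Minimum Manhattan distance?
154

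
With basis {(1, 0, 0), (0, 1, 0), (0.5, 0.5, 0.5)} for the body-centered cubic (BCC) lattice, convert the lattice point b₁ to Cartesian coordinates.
(1, 0, 0)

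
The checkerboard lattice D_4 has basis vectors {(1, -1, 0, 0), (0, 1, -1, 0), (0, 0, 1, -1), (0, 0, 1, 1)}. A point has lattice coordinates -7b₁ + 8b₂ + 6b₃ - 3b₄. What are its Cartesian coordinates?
(-7, 15, -5, -9)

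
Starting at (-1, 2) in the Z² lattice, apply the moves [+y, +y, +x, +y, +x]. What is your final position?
(1, 5)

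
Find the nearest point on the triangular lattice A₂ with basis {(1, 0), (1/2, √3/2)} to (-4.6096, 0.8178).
(-4.5, 0.866)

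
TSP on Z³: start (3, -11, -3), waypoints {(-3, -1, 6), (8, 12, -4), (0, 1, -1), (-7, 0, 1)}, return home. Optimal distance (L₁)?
96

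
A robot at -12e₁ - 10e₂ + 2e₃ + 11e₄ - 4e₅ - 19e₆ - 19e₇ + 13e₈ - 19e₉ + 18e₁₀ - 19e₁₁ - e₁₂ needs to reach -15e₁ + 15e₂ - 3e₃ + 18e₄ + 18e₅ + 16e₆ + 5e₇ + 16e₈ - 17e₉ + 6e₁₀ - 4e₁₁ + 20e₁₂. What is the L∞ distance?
35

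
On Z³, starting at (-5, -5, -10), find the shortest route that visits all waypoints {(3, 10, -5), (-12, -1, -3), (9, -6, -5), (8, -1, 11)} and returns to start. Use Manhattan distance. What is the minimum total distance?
120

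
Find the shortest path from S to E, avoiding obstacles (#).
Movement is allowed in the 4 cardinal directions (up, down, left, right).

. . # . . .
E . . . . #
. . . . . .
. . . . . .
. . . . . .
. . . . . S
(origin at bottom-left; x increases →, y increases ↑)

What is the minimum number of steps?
9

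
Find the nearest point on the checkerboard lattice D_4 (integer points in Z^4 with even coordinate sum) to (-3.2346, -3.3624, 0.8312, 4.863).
(-3, -3, 1, 5)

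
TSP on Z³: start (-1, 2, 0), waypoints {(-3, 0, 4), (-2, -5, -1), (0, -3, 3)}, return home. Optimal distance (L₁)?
32
(one optimal route: (-1, 2, 0) → (-3, 0, 4) → (0, -3, 3) → (-2, -5, -1) → (-1, 2, 0))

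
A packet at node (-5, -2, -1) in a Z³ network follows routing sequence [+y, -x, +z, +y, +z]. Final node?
(-6, 0, 1)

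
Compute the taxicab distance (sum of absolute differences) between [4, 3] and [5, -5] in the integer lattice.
9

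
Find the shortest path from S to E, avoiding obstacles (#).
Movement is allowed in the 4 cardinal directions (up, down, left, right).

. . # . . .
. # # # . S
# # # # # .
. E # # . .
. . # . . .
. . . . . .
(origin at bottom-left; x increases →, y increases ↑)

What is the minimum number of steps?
10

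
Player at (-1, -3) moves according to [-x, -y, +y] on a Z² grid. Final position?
(-2, -3)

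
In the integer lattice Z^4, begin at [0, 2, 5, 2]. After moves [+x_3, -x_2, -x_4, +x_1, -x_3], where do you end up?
(1, 1, 5, 1)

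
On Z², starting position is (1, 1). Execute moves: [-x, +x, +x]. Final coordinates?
(2, 1)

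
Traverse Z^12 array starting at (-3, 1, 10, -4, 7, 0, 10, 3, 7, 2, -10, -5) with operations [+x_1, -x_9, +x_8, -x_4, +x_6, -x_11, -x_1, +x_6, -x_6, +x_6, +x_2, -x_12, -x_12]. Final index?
(-3, 2, 10, -5, 7, 2, 10, 4, 6, 2, -11, -7)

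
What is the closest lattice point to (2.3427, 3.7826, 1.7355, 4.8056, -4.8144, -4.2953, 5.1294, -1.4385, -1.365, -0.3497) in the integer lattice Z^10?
(2, 4, 2, 5, -5, -4, 5, -1, -1, 0)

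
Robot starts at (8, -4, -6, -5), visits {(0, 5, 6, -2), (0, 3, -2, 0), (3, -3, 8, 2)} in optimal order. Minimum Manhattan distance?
53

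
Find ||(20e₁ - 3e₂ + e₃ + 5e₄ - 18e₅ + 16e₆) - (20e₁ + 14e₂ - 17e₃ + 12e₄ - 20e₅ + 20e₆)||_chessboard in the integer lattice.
18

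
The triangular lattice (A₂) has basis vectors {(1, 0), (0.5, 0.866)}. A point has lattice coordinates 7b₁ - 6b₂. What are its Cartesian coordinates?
(4, -5.196)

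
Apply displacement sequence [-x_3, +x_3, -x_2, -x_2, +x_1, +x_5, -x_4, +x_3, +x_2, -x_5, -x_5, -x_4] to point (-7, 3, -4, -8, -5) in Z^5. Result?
(-6, 2, -3, -10, -6)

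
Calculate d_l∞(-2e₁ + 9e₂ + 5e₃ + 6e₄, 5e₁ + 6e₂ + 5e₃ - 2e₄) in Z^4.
8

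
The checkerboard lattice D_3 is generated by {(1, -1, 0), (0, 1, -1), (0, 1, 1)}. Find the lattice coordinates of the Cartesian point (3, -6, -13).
3b₁ + 5b₂ - 8b₃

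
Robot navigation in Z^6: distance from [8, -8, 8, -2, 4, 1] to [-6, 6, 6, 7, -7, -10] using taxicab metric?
61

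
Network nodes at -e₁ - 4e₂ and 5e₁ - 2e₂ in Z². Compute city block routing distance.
8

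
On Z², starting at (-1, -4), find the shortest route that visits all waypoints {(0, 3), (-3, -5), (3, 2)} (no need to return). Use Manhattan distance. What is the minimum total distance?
18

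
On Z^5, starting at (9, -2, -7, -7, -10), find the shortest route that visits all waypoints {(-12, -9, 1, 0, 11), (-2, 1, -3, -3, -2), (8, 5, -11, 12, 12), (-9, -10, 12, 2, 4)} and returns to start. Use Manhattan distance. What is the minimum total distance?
210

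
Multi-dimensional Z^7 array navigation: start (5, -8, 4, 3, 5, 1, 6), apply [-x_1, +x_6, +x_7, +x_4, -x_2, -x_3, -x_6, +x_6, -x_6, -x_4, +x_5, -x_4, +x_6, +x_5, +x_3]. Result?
(4, -9, 4, 2, 7, 2, 7)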